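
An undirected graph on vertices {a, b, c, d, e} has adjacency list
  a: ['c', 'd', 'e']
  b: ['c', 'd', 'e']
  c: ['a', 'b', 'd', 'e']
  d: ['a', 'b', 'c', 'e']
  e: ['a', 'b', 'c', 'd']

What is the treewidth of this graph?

A width-3 tree decomposition is:
Bags: B1 = {a, c, d, e}  B2 = {b, c, d, e}
Tree: B1–B2
The largest bag has 4 vertices, giving width 3; this decomposition certifies tw(G) ≤ 3. On the other hand G contains the 4-clique {a, c, d, e}. A clique must lie in a single bag of any decomposition, so no decomposition can have width below 3. Hence tw(G) = 3 exactly.

3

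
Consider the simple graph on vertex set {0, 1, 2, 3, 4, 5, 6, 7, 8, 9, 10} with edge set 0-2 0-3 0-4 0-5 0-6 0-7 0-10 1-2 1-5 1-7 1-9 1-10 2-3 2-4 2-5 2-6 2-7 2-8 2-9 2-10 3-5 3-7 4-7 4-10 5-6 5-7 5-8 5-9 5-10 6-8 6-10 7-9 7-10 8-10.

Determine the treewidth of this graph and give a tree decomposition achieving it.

Treewidth 4.
One such decomposition:
Bags: B1 = {0, 2, 5, 7, 10}  B2 = {0, 2, 4, 7, 10}  B3 = {0, 2, 3, 5, 7}  B4 = {1, 2, 5, 7, 10}  B5 = {0, 2, 5, 6, 10}  B6 = {2, 5, 6, 8, 10}  B7 = {1, 2, 5, 7, 9}
Tree: B1–B2, B1–B3, B1–B4, B1–B5, B5–B6, B4–B7

Every bag has size at most 5, so the width is 5 − 1 = 4 and tw(G) ≤ 4. For the lower bound, the 5 vertices {0, 2, 4, 7, 10} are pairwise adjacent, and any tree decomposition puts a clique entirely inside one bag — forcing width ≥ 4. Combining the bounds, tw(G) = 4.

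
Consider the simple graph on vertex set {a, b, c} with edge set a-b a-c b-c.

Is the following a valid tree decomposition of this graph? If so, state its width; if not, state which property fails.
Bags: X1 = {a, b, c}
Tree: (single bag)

Yes; width 2.

Vertex coverage: the bags together contain {a, b, c}, the full vertex set. Edge coverage: each edge of G has both endpoints in at least one bag. Running intersection: for every vertex, the bags containing it form a connected subtree. All three properties hold, so this is a valid tree decomposition of width max|bag| − 1 = 2, and hence tw(G) ≤ 2.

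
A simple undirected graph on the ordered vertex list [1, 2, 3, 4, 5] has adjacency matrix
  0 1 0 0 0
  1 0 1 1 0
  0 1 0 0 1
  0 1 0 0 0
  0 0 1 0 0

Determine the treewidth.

1

A width-1 tree decomposition is:
Bags: B1 = {1, 2}  B2 = {2, 3}  B3 = {3, 5}  B4 = {2, 4}
Tree: B1–B2, B2–B3, B1–B4
Every bag has size at most 2, so the width is 2 − 1 = 1 and tw(G) ≤ 1. Any graph with an edge has treewidth ≥ 1, and G has the edge 1–2. The upper and lower bounds meet at 1, so that is the treewidth.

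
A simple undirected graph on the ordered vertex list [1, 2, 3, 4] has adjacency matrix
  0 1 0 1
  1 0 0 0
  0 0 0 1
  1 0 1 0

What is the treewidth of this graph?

A width-1 tree decomposition is:
Bags: B1 = {1, 4}  B2 = {1, 2}  B3 = {3, 4}
Tree: B1–B2, B1–B3
Each bag holds 2 vertices, so the decomposition has width 1, which upper-bounds the treewidth. G has an edge, so its treewidth is at least 1. Combining the bounds, tw(G) = 1.

1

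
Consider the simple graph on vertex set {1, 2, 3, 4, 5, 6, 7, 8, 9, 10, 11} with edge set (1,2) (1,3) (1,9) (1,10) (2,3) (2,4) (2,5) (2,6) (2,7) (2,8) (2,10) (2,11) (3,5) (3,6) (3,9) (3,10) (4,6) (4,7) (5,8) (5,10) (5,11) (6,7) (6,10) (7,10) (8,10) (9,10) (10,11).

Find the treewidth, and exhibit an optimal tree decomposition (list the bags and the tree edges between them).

Treewidth 3.
Bags: B1 = {2, 3, 6, 10}  B2 = {2, 6, 7, 10}  B3 = {2, 3, 5, 10}  B4 = {1, 2, 3, 10}  B5 = {2, 4, 6, 7}  B6 = {2, 5, 10, 11}  B7 = {1, 3, 9, 10}  B8 = {2, 5, 8, 10}
Tree: B1–B2, B1–B3, B1–B4, B2–B5, B3–B6, B4–B7, B3–B8

Every bag has size at most 4, so the width is 4 − 1 = 3 and tw(G) ≤ 3. For the lower bound, the 4 vertices {1, 3, 9, 10} are pairwise adjacent, and any tree decomposition puts a clique entirely inside one bag — forcing width ≥ 3. Combining the bounds, tw(G) = 3.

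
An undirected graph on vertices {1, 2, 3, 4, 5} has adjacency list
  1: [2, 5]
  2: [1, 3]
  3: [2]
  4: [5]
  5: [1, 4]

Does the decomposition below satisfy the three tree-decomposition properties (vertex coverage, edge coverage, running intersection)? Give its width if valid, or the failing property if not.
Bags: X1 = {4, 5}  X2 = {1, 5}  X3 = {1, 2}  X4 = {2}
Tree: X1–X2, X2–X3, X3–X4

No — vertex 3 appears in no bag.

A tree decomposition must satisfy three properties: every vertex lies in some bag; for every edge, both endpoints lie together in some bag; and for every vertex, the bags containing it form a connected subtree. Here vertex 3 appears in no bag, so the decomposition is invalid.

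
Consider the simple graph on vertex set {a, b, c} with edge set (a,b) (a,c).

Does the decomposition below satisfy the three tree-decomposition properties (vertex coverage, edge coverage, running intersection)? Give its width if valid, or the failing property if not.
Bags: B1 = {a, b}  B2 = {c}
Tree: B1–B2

No — edge (a,c) lies in no bag.

A tree decomposition must satisfy three properties: every vertex lies in some bag; for every edge, both endpoints lie together in some bag; and for every vertex, the bags containing it form a connected subtree. Here edge (a,c) lies in no bag, so the decomposition is invalid.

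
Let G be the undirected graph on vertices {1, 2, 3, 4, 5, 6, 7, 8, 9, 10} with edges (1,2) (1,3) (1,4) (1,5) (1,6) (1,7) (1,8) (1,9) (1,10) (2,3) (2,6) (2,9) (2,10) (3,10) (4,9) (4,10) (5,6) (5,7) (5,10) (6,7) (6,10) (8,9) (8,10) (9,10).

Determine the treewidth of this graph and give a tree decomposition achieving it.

The largest bag has 4 vertices, giving width 3; this decomposition certifies tw(G) ≤ 3. Conversely, {1, 8, 9, 10} is a clique of size 4, and the vertices of any clique must share a bag in every tree decomposition; so some bag has ≥ 4 vertices and tw(G) ≥ 3. Therefore the treewidth is 3.

Treewidth 3.
One such decomposition:
Bags: B1 = {1, 2, 6, 10}  B2 = {1, 5, 6, 10}  B3 = {1, 2, 9, 10}  B4 = {1, 2, 3, 10}  B5 = {1, 8, 9, 10}  B6 = {1, 5, 6, 7}  B7 = {1, 4, 9, 10}
Tree: B1–B2, B1–B3, B1–B4, B3–B5, B2–B6, B3–B7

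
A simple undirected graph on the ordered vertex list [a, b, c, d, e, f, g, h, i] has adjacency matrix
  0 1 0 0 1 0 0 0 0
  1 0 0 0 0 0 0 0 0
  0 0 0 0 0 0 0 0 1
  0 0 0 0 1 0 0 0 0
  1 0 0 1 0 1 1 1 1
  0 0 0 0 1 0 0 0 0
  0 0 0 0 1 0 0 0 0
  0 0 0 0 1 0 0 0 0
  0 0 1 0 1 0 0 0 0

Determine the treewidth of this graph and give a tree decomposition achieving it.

Each bag holds 2 vertices, so the decomposition has width 1, which upper-bounds the treewidth. Any graph with an edge has treewidth ≥ 1, and G has the edge e–f. The upper and lower bounds meet at 1, so that is the treewidth.

Treewidth 1.
One such decomposition:
Bags: B1 = {e, f}  B2 = {a, e}  B3 = {d, e}  B4 = {e, h}  B5 = {a, b}  B6 = {e, g}  B7 = {e, i}  B8 = {c, i}
Tree: B1–B2, B1–B3, B3–B4, B2–B5, B4–B6, B6–B7, B7–B8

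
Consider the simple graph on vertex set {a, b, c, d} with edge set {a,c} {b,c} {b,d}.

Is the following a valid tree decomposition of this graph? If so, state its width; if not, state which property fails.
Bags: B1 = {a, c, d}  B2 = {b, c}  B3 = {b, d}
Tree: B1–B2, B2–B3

No — bags containing vertex d are not connected in the tree.

A tree decomposition must satisfy three properties: every vertex lies in some bag; for every edge, both endpoints lie together in some bag; and for every vertex, the bags containing it form a connected subtree. Here bags containing vertex d are not connected in the tree, so the decomposition is invalid.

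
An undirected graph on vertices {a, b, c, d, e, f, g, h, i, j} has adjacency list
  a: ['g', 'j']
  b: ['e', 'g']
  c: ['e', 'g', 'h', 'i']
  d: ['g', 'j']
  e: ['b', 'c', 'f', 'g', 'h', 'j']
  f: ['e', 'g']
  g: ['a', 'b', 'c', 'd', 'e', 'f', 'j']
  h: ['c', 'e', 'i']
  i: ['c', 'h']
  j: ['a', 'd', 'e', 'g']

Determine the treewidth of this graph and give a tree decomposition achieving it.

Treewidth 2.
One such decomposition:
Bags: B1 = {e, g, j}  B2 = {c, e, g}  B3 = {e, f, g}  B4 = {d, g, j}  B5 = {b, e, g}  B6 = {c, e, h}  B7 = {c, h, i}  B8 = {a, g, j}
Tree: B1–B2, B2–B3, B1–B4, B2–B5, B2–B6, B6–B7, B4–B8

The largest bag has 3 vertices, giving width 2; this decomposition certifies tw(G) ≤ 2. For the lower bound, the 3 vertices {d, g, j} are pairwise adjacent, and any tree decomposition puts a clique entirely inside one bag — forcing width ≥ 2. Combining the bounds, tw(G) = 2.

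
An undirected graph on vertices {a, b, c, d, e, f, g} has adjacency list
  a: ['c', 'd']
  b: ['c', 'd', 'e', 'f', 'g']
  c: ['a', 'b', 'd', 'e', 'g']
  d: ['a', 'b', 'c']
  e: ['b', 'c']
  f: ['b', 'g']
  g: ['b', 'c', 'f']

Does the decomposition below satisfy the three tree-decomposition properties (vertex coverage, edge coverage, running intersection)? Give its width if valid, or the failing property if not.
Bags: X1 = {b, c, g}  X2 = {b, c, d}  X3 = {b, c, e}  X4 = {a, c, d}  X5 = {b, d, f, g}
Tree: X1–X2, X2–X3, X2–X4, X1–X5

A tree decomposition must satisfy three properties: every vertex lies in some bag; for every edge, both endpoints lie together in some bag; and for every vertex, the bags containing it form a connected subtree. Here bags containing vertex d are not connected in the tree, so the decomposition is invalid.

No — bags containing vertex d are not connected in the tree.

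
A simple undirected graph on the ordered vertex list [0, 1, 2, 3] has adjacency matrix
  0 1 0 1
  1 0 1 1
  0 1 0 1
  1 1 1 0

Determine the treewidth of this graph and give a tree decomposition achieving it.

The largest bag has 3 vertices, giving width 2; this decomposition certifies tw(G) ≤ 2. On the other hand G contains the 3-clique {0, 1, 3}. A clique must lie in a single bag of any decomposition, so no decomposition can have width below 2. Combining the bounds, tw(G) = 2.

Treewidth 2.
One optimal decomposition is:
Bags: B1 = {1, 2, 3}  B2 = {0, 1, 3}
Tree: B1–B2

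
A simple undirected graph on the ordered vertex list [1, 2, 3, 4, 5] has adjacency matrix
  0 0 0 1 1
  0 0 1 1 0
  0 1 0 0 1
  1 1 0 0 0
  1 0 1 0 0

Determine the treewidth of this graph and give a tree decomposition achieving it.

Treewidth 2.
Bags: B1 = {1, 2, 4}  B2 = {1, 2, 5}  B3 = {2, 3, 5}
Tree: B1–B2, B2–B3

Each bag holds 3 vertices, so the decomposition has width 2, which upper-bounds the treewidth. Since 2–4–1–5–3–2 is a cycle in G, G is not acyclic. Forests are exactly the graphs of treewidth ≤ 1, so tw(G) ≥ 2. Therefore the treewidth is 2.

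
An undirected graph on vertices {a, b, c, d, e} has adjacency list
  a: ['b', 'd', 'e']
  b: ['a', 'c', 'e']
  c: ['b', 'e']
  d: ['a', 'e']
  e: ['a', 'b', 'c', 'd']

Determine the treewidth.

A width-2 tree decomposition is:
Bags: B1 = {a, d, e}  B2 = {a, b, e}  B3 = {b, c, e}
Tree: B1–B2, B2–B3
The largest bag has 3 vertices, giving width 2; this decomposition certifies tw(G) ≤ 2. On the other hand G contains the 3-clique {b, c, e}. A clique must lie in a single bag of any decomposition, so no decomposition can have width below 2. Combining the bounds, tw(G) = 2.

2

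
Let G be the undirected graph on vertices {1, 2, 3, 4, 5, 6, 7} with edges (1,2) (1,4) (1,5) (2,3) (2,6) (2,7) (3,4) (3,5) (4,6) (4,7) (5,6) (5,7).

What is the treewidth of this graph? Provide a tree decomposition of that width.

Treewidth 3.
Bags: B1 = {2, 3, 4, 5}  B2 = {1, 2, 4, 5}  B3 = {2, 4, 5, 7}  B4 = {2, 4, 5, 6}
Tree: B1–B2, B2–B3, B3–B4

Each bag holds 4 vertices, so the decomposition has width 3, which upper-bounds the treewidth. For the lower bound: the 4 vertex sets {3,5}, {1,2}, {4}, {7} are disjoint, each induces a connected subgraph, and every pair is joined by at least one edge of G. Contracting each set to a single vertex therefore yields K_{4} as a minor, and since treewidth is minor-monotone, tw(G) ≥ tw(K_{4}) = 3. Hence tw(G) = 3 exactly.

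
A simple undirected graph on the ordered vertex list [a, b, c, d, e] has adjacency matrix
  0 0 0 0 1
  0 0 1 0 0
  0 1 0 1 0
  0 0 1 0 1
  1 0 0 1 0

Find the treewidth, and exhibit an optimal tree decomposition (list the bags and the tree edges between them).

Each bag holds 2 vertices, so the decomposition has width 1, which upper-bounds the treewidth. Any graph with an edge has treewidth ≥ 1, and G has the edge b–c. Combining the bounds, tw(G) = 1.

Treewidth 1.
One optimal decomposition is:
Bags: B1 = {b, c}  B2 = {c, d}  B3 = {d, e}  B4 = {a, e}
Tree: B1–B2, B2–B3, B3–B4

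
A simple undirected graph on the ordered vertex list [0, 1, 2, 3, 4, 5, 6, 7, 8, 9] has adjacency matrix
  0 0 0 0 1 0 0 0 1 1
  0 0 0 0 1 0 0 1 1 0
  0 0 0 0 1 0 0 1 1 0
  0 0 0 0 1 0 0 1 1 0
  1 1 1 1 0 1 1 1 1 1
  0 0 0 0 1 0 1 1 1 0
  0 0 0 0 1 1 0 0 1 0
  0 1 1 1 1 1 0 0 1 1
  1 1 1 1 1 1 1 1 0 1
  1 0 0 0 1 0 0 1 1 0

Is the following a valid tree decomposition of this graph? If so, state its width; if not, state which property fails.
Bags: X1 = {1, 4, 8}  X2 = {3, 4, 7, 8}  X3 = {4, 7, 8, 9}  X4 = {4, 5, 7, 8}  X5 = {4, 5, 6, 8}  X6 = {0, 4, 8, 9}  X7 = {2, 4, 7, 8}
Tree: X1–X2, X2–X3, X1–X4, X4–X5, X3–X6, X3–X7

A tree decomposition must satisfy three properties: every vertex lies in some bag; for every edge, both endpoints lie together in some bag; and for every vertex, the bags containing it form a connected subtree. Here edge (7,1) lies in no bag, so the decomposition is invalid.

No — edge (7,1) lies in no bag.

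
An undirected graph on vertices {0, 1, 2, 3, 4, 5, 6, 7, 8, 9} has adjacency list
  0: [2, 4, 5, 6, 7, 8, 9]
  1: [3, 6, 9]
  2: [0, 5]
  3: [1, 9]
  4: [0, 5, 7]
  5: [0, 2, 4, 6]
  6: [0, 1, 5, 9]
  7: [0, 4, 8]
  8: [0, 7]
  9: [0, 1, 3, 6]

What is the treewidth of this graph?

2

A width-2 tree decomposition is:
Bags: B1 = {0, 2, 5}  B2 = {0, 4, 5}  B3 = {0, 4, 7}  B4 = {0, 5, 6}  B5 = {0, 6, 9}  B6 = {1, 6, 9}  B7 = {0, 7, 8}  B8 = {1, 3, 9}
Tree: B1–B2, B2–B3, B2–B4, B4–B5, B5–B6, B3–B7, B6–B8
Every bag has size at most 3, so the width is 3 − 1 = 2 and tw(G) ≤ 2. On the other hand G contains the 3-clique {0, 7, 8}. A clique must lie in a single bag of any decomposition, so no decomposition can have width below 2. Hence tw(G) = 2 exactly.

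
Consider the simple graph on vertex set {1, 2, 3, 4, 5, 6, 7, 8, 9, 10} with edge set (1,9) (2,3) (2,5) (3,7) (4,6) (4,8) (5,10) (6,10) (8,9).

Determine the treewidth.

1

A width-1 tree decomposition is:
Bags: B1 = {3, 7}  B2 = {2, 3}  B3 = {2, 5}  B4 = {5, 10}  B5 = {6, 10}  B6 = {4, 6}  B7 = {4, 8}  B8 = {8, 9}  B9 = {1, 9}
Tree: B1–B2, B2–B3, B3–B4, B4–B5, B5–B6, B6–B7, B7–B8, B8–B9
Every bag has size at most 2, so the width is 2 − 1 = 1 and tw(G) ≤ 1. Since G has at least one edge (e.g. 7–3), it is not an edgeless graph, so tw(G) ≥ 1. Therefore the treewidth is 1.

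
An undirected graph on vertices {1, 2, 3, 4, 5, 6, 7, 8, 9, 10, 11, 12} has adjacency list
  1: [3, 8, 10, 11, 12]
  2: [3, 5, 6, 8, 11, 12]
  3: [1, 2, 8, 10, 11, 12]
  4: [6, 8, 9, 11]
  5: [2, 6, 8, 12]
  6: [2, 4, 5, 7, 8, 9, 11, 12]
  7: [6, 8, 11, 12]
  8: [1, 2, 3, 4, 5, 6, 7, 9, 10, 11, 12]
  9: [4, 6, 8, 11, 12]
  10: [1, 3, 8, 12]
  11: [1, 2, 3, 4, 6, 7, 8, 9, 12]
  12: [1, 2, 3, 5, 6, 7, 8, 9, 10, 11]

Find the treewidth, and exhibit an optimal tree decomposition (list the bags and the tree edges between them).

The largest bag has 5 vertices, giving width 4; this decomposition certifies tw(G) ≤ 4. On the other hand G contains the 5-clique {4, 6, 8, 9, 11}. A clique must lie in a single bag of any decomposition, so no decomposition can have width below 4. The upper and lower bounds meet at 4, so that is the treewidth.

Treewidth 4.
One optimal decomposition is:
Bags: B1 = {2, 6, 8, 11, 12}  B2 = {2, 5, 6, 8, 12}  B3 = {6, 8, 9, 11, 12}  B4 = {4, 6, 8, 9, 11}  B5 = {6, 7, 8, 11, 12}  B6 = {2, 3, 8, 11, 12}  B7 = {1, 3, 8, 11, 12}  B8 = {1, 3, 8, 10, 12}
Tree: B1–B2, B1–B3, B3–B4, B1–B5, B1–B6, B6–B7, B7–B8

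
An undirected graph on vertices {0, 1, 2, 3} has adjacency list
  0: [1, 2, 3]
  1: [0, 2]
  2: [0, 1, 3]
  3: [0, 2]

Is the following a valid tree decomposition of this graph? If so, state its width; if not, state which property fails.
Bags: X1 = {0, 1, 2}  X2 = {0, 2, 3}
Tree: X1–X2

Yes; width 2.

Vertex coverage: the bags together contain {0, 1, 2, 3}, the full vertex set. Edge coverage: each edge of G has both endpoints in at least one bag. Running intersection: for every vertex, the bags containing it form a connected subtree. All three properties hold, so this is a valid tree decomposition of width max|bag| − 1 = 2, and hence tw(G) ≤ 2.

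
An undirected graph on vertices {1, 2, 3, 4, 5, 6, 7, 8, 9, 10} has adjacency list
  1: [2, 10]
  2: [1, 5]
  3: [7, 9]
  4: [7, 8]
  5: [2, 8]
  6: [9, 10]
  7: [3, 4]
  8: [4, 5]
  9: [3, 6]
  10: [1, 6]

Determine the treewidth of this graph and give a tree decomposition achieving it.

The largest bag has 3 vertices, giving width 2; this decomposition certifies tw(G) ≤ 2. For the lower bound, G contains the cycle 8–5–2–1–10–6–9–3–7–4–8, so G is not a forest; only forests have treewidth ≤ 1, hence tw(G) ≥ 2. The upper and lower bounds meet at 2, so that is the treewidth.

Treewidth 2.
One optimal decomposition is:
Bags: B1 = {2, 5, 8}  B2 = {1, 2, 8}  B3 = {1, 8, 10}  B4 = {6, 8, 10}  B5 = {6, 8, 9}  B6 = {3, 8, 9}  B7 = {3, 7, 8}  B8 = {4, 7, 8}
Tree: B1–B2, B2–B3, B3–B4, B4–B5, B5–B6, B6–B7, B7–B8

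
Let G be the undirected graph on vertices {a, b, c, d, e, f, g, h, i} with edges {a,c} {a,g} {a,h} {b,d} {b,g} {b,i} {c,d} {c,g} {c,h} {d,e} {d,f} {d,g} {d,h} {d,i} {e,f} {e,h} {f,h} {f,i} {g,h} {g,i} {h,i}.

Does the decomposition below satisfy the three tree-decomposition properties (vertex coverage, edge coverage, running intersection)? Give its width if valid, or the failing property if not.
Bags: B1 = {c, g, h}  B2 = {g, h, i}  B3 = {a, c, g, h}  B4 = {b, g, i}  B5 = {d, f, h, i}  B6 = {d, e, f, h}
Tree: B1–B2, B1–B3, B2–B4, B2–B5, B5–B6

No — edge (d,g) lies in no bag.

A tree decomposition must satisfy three properties: every vertex lies in some bag; for every edge, both endpoints lie together in some bag; and for every vertex, the bags containing it form a connected subtree. Here edge (d,g) lies in no bag, so the decomposition is invalid.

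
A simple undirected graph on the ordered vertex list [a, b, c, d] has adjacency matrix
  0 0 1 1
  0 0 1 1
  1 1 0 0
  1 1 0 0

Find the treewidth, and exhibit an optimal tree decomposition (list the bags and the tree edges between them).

Each bag holds 3 vertices, so the decomposition has width 2, which upper-bounds the treewidth. For the lower bound, G contains the cycle b–d–a–c–b, so G is not a forest; only forests have treewidth ≤ 1, hence tw(G) ≥ 2. Therefore the treewidth is 2.

Treewidth 2.
One optimal decomposition is:
Bags: B1 = {a, b, d}  B2 = {a, b, c}
Tree: B1–B2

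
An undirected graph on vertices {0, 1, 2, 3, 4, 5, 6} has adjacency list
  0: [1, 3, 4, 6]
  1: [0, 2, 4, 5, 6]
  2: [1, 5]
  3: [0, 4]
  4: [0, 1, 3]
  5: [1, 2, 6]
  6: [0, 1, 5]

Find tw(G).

2

A width-2 tree decomposition is:
Bags: B1 = {0, 1, 6}  B2 = {1, 5, 6}  B3 = {0, 1, 4}  B4 = {1, 2, 5}  B5 = {0, 3, 4}
Tree: B1–B2, B1–B3, B2–B4, B3–B5
Every bag has size at most 3, so the width is 3 − 1 = 2 and tw(G) ≤ 2. Conversely, {0, 1, 4} is a clique of size 3, and the vertices of any clique must share a bag in every tree decomposition; so some bag has ≥ 3 vertices and tw(G) ≥ 2. Hence tw(G) = 2 exactly.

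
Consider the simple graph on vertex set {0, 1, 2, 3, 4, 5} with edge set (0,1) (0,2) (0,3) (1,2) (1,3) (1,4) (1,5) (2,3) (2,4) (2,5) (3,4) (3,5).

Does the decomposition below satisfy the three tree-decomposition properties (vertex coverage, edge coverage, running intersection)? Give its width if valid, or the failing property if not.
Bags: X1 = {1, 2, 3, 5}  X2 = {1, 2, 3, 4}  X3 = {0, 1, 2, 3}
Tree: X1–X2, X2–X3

Yes; width 3.

Every vertex of G appears in some bag (union = {0, 1, 2, 3, 4, 5}); every edge is covered by a bag; and for each vertex v the set of bags containing v is connected in the bag tree. The decomposition is therefore valid. The largest bag has 4 vertices, so the width is 3.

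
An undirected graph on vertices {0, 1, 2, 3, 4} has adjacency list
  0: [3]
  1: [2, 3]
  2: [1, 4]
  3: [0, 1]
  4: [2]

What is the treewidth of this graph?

1

A width-1 tree decomposition is:
Bags: B1 = {1, 2}  B2 = {2, 4}  B3 = {1, 3}  B4 = {0, 3}
Tree: B1–B2, B1–B3, B3–B4
Every bag has size at most 2, so the width is 2 − 1 = 1 and tw(G) ≤ 1. Any graph with an edge has treewidth ≥ 1, and G has the edge 1–2. Therefore the treewidth is 1.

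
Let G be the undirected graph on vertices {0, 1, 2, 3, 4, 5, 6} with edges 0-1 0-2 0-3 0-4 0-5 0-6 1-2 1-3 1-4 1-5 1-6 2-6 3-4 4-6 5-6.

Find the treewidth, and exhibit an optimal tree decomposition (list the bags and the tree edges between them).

The largest bag has 4 vertices, giving width 3; this decomposition certifies tw(G) ≤ 3. Conversely, {0, 1, 3, 4} is a clique of size 4, and the vertices of any clique must share a bag in every tree decomposition; so some bag has ≥ 4 vertices and tw(G) ≥ 3. Hence tw(G) = 3 exactly.

Treewidth 3.
One optimal decomposition is:
Bags: B1 = {0, 1, 4, 6}  B2 = {0, 1, 2, 6}  B3 = {0, 1, 5, 6}  B4 = {0, 1, 3, 4}
Tree: B1–B2, B1–B3, B1–B4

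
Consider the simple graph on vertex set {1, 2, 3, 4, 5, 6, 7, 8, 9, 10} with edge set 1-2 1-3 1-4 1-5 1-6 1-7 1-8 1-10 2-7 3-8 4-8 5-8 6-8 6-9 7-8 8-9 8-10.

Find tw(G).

2

A width-2 tree decomposition is:
Bags: B1 = {1, 6, 8}  B2 = {1, 8, 10}  B3 = {1, 5, 8}  B4 = {1, 7, 8}  B5 = {1, 4, 8}  B6 = {6, 8, 9}  B7 = {1, 2, 7}  B8 = {1, 3, 8}
Tree: B1–B2, B2–B3, B3–B4, B1–B5, B1–B6, B4–B7, B4–B8
Every bag has size at most 3, so the width is 3 − 1 = 2 and tw(G) ≤ 2. On the other hand G contains the 3-clique {1, 3, 8}. A clique must lie in a single bag of any decomposition, so no decomposition can have width below 2. Combining the bounds, tw(G) = 2.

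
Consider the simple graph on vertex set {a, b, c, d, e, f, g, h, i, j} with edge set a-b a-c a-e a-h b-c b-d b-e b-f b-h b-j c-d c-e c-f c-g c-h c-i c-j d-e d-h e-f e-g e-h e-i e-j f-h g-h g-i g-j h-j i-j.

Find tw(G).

4

A width-4 tree decomposition is:
Bags: B1 = {b, c, e, h, j}  B2 = {c, e, g, h, j}  B3 = {a, b, c, e, h}  B4 = {b, c, d, e, h}  B5 = {b, c, e, f, h}  B6 = {c, e, g, i, j}
Tree: B1–B2, B1–B3, B1–B4, B1–B5, B2–B6
Each bag holds 5 vertices, so the decomposition has width 4, which upper-bounds the treewidth. For the lower bound, the 5 vertices {c, e, g, h, j} are pairwise adjacent, and any tree decomposition puts a clique entirely inside one bag — forcing width ≥ 4. Therefore the treewidth is 4.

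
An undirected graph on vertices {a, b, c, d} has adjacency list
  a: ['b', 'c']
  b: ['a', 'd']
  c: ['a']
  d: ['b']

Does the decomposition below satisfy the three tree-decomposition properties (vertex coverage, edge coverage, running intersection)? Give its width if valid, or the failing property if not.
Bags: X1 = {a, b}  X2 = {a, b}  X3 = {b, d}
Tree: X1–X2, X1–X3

A tree decomposition must satisfy three properties: every vertex lies in some bag; for every edge, both endpoints lie together in some bag; and for every vertex, the bags containing it form a connected subtree. Here vertex c appears in no bag, so the decomposition is invalid.

No — vertex c appears in no bag.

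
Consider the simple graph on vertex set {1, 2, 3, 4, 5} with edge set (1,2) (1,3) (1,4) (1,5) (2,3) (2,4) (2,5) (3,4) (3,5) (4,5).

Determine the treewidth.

A width-4 tree decomposition is:
Bags: B1 = {1, 2, 3, 4, 5}
Tree: (single bag)
A single bag containing all 5 vertices is trivially a valid decomposition of width 4. Conversely, {1, 2, 3, 4, 5} is a clique of size 5, and the vertices of any clique must share a bag in every tree decomposition; so some bag has ≥ 5 vertices and tw(G) ≥ 4. Combining the bounds, tw(G) = 4.

4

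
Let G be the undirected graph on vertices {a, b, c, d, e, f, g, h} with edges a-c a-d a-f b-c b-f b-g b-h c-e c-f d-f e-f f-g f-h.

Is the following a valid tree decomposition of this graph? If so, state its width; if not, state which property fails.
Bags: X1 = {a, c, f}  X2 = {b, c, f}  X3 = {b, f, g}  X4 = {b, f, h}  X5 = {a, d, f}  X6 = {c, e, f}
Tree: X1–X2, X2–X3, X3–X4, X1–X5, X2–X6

Yes; width 2.

Every vertex of G appears in some bag (union = {a, b, c, d, e, f, g, h}); every edge is covered by a bag; and for each vertex v the set of bags containing v is connected in the bag tree. The decomposition is therefore valid. The largest bag has 3 vertices, so the width is 2.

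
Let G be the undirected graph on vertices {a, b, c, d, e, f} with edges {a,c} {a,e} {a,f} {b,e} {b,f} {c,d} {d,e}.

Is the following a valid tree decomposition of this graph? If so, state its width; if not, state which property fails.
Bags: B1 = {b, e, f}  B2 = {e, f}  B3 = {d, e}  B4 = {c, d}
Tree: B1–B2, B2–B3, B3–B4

No — vertex a appears in no bag.

A tree decomposition must satisfy three properties: every vertex lies in some bag; for every edge, both endpoints lie together in some bag; and for every vertex, the bags containing it form a connected subtree. Here vertex a appears in no bag, so the decomposition is invalid.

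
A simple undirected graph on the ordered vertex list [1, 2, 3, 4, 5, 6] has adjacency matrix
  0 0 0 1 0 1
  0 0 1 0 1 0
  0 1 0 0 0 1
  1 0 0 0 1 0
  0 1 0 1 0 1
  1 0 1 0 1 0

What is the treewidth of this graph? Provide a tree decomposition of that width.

Each bag holds 3 vertices, so the decomposition has width 2, which upper-bounds the treewidth. For the lower bound, G contains the cycle 1–4–5–6–1, so G is not a forest; only forests have treewidth ≤ 1, hence tw(G) ≥ 2. The upper and lower bounds meet at 2, so that is the treewidth.

Treewidth 2.
Bags: B1 = {1, 4, 6}  B2 = {4, 5, 6}  B3 = {3, 5, 6}  B4 = {2, 3, 5}
Tree: B1–B2, B2–B3, B3–B4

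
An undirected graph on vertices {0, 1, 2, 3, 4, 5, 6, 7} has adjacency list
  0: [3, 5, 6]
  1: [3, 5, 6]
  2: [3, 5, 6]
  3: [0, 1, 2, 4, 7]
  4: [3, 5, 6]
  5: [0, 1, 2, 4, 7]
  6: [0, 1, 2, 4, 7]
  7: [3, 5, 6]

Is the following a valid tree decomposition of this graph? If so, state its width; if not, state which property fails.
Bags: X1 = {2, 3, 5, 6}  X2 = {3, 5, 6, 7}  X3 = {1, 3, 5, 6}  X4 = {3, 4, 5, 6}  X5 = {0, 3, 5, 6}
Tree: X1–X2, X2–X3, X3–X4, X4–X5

Yes; width 3.

Checking the three conditions: (i) the bags cover all of {0, 1, 2, 3, 4, 5, 6, 7}; (ii) for each edge, some bag contains both endpoints; (iii) the bags containing any fixed vertex form a subtree. All hold, so the decomposition is valid with width 4 − 1 = 3.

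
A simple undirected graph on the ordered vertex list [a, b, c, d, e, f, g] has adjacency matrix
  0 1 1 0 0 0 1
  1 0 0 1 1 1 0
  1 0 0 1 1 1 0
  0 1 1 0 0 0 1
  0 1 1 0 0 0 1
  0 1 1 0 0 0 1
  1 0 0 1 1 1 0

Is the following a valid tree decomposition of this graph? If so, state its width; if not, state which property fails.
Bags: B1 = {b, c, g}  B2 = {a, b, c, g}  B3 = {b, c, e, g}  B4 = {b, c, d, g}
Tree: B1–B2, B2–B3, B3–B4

A tree decomposition must satisfy three properties: every vertex lies in some bag; for every edge, both endpoints lie together in some bag; and for every vertex, the bags containing it form a connected subtree. Here vertex f appears in no bag, so the decomposition is invalid.

No — vertex f appears in no bag.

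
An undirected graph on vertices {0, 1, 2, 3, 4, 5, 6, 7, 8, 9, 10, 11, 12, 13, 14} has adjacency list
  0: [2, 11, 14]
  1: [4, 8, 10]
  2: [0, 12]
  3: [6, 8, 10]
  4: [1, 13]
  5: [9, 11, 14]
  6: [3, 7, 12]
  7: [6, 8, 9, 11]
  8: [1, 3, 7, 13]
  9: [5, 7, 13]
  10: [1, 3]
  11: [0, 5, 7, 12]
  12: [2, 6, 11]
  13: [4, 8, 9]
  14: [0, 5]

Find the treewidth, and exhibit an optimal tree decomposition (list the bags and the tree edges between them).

Treewidth 3.
One such decomposition:
Bags: B1 = {0, 2, 12, 14}  B2 = {0, 11, 12, 14}  B3 = {5, 11, 12, 14}  B4 = {5, 6, 11, 12}  B5 = {5, 6, 7, 11}  B6 = {5, 6, 7, 9}  B7 = {3, 6, 7, 9}  B8 = {3, 7, 8, 9}  B9 = {3, 8, 9, 13}  B10 = {3, 8, 10, 13}  B11 = {1, 8, 10, 13}  B12 = {1, 4, 10, 13}
Tree: B1–B2, B2–B3, B3–B4, B4–B5, B5–B6, B6–B7, B7–B8, B8–B9, B9–B10, B10–B11, B11–B12

Each bag holds 4 vertices, so the decomposition has width 3, which upper-bounds the treewidth. For the lower bound: the 4 vertex sets {0,2,14}, {12}, {11}, {5,6,7,9} are disjoint, each induces a connected subgraph, and every pair is joined by at least one edge of G. Contracting each set to a single vertex therefore yields K_{4} as a minor, and since treewidth is minor-monotone, tw(G) ≥ tw(K_{4}) = 3. The upper and lower bounds meet at 3, so that is the treewidth.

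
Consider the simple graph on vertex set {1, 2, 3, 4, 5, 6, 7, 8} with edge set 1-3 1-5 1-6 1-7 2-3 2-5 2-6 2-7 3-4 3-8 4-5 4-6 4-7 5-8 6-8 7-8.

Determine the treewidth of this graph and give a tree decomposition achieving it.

Treewidth 4.
One such decomposition:
Bags: B1 = {1, 2, 4, 5, 8}  B2 = {1, 2, 3, 4, 8}  B3 = {1, 2, 4, 7, 8}  B4 = {1, 2, 4, 6, 8}
Tree: B1–B2, B2–B3, B3–B4

Every bag has size at most 5, so the width is 5 − 1 = 4 and tw(G) ≤ 4. For the lower bound: the 5 vertex sets {4,5}, {2,3}, {7,8}, {1}, {6} are disjoint, each induces a connected subgraph, and every pair is joined by at least one edge of G. Contracting each set to a single vertex therefore yields K_{5} as a minor, and since treewidth is minor-monotone, tw(G) ≥ tw(K_{5}) = 4. Combining the bounds, tw(G) = 4.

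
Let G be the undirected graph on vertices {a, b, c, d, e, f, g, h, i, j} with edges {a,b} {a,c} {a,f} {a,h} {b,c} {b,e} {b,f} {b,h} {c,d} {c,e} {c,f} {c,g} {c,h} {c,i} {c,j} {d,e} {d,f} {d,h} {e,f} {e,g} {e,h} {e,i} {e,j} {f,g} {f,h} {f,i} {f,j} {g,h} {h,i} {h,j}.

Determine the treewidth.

4

A width-4 tree decomposition is:
Bags: B1 = {c, e, f, g, h}  B2 = {c, e, f, h, j}  B3 = {b, c, e, f, h}  B4 = {a, b, c, f, h}  B5 = {c, e, f, h, i}  B6 = {c, d, e, f, h}
Tree: B1–B2, B2–B3, B3–B4, B2–B5, B1–B6
The largest bag has 5 vertices, giving width 4; this decomposition certifies tw(G) ≤ 4. On the other hand G contains the 5-clique {c, d, e, f, h}. A clique must lie in a single bag of any decomposition, so no decomposition can have width below 4. Combining the bounds, tw(G) = 4.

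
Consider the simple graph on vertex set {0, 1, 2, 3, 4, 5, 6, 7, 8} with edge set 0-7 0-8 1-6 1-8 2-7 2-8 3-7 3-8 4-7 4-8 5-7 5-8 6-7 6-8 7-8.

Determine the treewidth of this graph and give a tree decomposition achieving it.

The largest bag has 3 vertices, giving width 2; this decomposition certifies tw(G) ≤ 2. For the lower bound, the 3 vertices {1, 6, 8} are pairwise adjacent, and any tree decomposition puts a clique entirely inside one bag — forcing width ≥ 2. The upper and lower bounds meet at 2, so that is the treewidth.

Treewidth 2.
One such decomposition:
Bags: B1 = {6, 7, 8}  B2 = {3, 7, 8}  B3 = {1, 6, 8}  B4 = {2, 7, 8}  B5 = {0, 7, 8}  B6 = {5, 7, 8}  B7 = {4, 7, 8}
Tree: B1–B2, B1–B3, B1–B4, B2–B5, B4–B6, B2–B7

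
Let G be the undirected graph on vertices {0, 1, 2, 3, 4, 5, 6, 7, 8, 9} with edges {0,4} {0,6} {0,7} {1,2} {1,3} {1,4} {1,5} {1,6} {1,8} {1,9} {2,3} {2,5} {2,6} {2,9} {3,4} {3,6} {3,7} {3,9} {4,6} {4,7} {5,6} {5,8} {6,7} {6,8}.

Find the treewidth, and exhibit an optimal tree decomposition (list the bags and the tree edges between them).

Each bag holds 4 vertices, so the decomposition has width 3, which upper-bounds the treewidth. For the lower bound, the 4 vertices {1, 2, 3, 9} are pairwise adjacent, and any tree decomposition puts a clique entirely inside one bag — forcing width ≥ 3. Hence tw(G) = 3 exactly.

Treewidth 3.
Bags: B1 = {3, 4, 6, 7}  B2 = {1, 3, 4, 6}  B3 = {1, 2, 3, 6}  B4 = {0, 4, 6, 7}  B5 = {1, 2, 5, 6}  B6 = {1, 2, 3, 9}  B7 = {1, 5, 6, 8}
Tree: B1–B2, B2–B3, B1–B4, B3–B5, B3–B6, B5–B7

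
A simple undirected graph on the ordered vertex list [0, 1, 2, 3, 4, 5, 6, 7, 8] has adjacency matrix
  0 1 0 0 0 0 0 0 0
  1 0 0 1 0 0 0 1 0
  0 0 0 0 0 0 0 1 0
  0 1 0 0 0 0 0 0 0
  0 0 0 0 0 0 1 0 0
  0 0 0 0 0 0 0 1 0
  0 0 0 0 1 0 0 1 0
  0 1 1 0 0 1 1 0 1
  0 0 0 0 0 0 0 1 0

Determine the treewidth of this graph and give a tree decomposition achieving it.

Treewidth 1.
One optimal decomposition is:
Bags: B1 = {7, 8}  B2 = {6, 7}  B3 = {1, 7}  B4 = {4, 6}  B5 = {5, 7}  B6 = {0, 1}  B7 = {2, 7}  B8 = {1, 3}
Tree: B1–B2, B1–B3, B2–B4, B1–B5, B3–B6, B1–B7, B3–B8

The largest bag has 2 vertices, giving width 1; this decomposition certifies tw(G) ≤ 1. Since G has at least one edge (e.g. 8–7), it is not an edgeless graph, so tw(G) ≥ 1. Therefore the treewidth is 1.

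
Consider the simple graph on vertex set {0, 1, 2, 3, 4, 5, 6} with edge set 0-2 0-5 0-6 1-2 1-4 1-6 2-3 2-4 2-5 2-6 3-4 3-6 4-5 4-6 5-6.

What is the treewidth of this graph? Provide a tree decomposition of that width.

Treewidth 3.
One optimal decomposition is:
Bags: B1 = {2, 3, 4, 6}  B2 = {2, 4, 5, 6}  B3 = {1, 2, 4, 6}  B4 = {0, 2, 5, 6}
Tree: B1–B2, B2–B3, B2–B4

The largest bag has 4 vertices, giving width 3; this decomposition certifies tw(G) ≤ 3. For the lower bound, the 4 vertices {0, 2, 5, 6} are pairwise adjacent, and any tree decomposition puts a clique entirely inside one bag — forcing width ≥ 3. The upper and lower bounds meet at 3, so that is the treewidth.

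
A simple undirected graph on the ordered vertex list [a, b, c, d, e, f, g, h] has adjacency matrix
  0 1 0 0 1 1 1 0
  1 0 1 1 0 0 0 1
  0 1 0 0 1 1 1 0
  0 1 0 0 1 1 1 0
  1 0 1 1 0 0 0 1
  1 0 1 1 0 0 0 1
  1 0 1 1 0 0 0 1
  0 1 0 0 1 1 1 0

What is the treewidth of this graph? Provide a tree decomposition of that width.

Treewidth 4.
One optimal decomposition is:
Bags: B1 = {b, d, e, f, g}  B2 = {b, e, f, g, h}  B3 = {b, c, e, f, g}  B4 = {a, b, e, f, g}
Tree: B1–B2, B2–B3, B3–B4

The largest bag has 5 vertices, giving width 4; this decomposition certifies tw(G) ≤ 4. For the lower bound: the 5 vertex sets {d,e}, {g,h}, {c,f}, {b}, {a} are disjoint, each induces a connected subgraph, and every pair is joined by at least one edge of G. Contracting each set to a single vertex therefore yields K_{5} as a minor, and since treewidth is minor-monotone, tw(G) ≥ tw(K_{5}) = 4. Combining the bounds, tw(G) = 4.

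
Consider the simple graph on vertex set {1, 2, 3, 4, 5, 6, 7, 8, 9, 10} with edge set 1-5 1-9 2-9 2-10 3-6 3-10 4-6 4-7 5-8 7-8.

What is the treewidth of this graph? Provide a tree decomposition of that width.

Each bag holds 3 vertices, so the decomposition has width 2, which upper-bounds the treewidth. For the lower bound, G contains the cycle 4–7–8–5–1–9–2–10–3–6–4, so G is not a forest; only forests have treewidth ≤ 1, hence tw(G) ≥ 2. Combining the bounds, tw(G) = 2.

Treewidth 2.
One such decomposition:
Bags: B1 = {4, 7, 8}  B2 = {4, 5, 8}  B3 = {1, 4, 5}  B4 = {1, 4, 9}  B5 = {2, 4, 9}  B6 = {2, 4, 10}  B7 = {3, 4, 10}  B8 = {3, 4, 6}
Tree: B1–B2, B2–B3, B3–B4, B4–B5, B5–B6, B6–B7, B7–B8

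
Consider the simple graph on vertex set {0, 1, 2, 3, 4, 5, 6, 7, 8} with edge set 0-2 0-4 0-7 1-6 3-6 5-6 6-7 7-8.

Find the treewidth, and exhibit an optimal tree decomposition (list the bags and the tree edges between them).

Treewidth 1.
Bags: B1 = {0, 7}  B2 = {7, 8}  B3 = {0, 2}  B4 = {6, 7}  B5 = {1, 6}  B6 = {0, 4}  B7 = {3, 6}  B8 = {5, 6}
Tree: B1–B2, B1–B3, B1–B4, B4–B5, B1–B6, B4–B7, B7–B8

Every bag has size at most 2, so the width is 2 − 1 = 1 and tw(G) ≤ 1. G has an edge, so its treewidth is at least 1. Combining the bounds, tw(G) = 1.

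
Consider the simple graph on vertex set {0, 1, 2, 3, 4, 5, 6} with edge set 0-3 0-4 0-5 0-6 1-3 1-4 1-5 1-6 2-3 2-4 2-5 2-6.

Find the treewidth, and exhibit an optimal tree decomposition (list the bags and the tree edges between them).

The largest bag has 4 vertices, giving width 3; this decomposition certifies tw(G) ≤ 3. For the lower bound: the 4 vertex sets {0,4}, {2,5}, {1}, {6} are disjoint, each induces a connected subgraph, and every pair is joined by at least one edge of G. Contracting each set to a single vertex therefore yields K_{4} as a minor, and since treewidth is minor-monotone, tw(G) ≥ tw(K_{4}) = 3. Combining the bounds, tw(G) = 3.

Treewidth 3.
Bags: B1 = {0, 1, 2, 4}  B2 = {0, 1, 2, 5}  B3 = {0, 1, 2, 6}  B4 = {0, 1, 2, 3}
Tree: B1–B2, B2–B3, B3–B4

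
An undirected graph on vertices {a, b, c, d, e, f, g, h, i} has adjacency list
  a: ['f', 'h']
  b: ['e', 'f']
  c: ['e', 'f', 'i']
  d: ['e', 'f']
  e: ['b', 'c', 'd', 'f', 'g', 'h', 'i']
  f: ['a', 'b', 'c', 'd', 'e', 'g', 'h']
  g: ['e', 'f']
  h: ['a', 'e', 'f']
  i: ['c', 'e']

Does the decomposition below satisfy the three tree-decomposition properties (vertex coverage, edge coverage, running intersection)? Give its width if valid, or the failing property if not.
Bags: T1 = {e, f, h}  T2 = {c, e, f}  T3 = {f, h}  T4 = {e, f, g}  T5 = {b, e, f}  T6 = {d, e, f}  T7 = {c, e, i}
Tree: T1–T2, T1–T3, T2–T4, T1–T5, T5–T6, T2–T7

A tree decomposition must satisfy three properties: every vertex lies in some bag; for every edge, both endpoints lie together in some bag; and for every vertex, the bags containing it form a connected subtree. Here vertex a appears in no bag, so the decomposition is invalid.

No — vertex a appears in no bag.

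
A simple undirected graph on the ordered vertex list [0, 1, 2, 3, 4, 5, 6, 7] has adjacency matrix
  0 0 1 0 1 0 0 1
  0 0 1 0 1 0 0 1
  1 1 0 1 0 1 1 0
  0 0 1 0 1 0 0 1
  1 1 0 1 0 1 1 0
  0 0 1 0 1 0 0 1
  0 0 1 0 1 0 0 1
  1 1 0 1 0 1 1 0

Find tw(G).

3

A width-3 tree decomposition is:
Bags: B1 = {2, 4, 5, 7}  B2 = {0, 2, 4, 7}  B3 = {1, 2, 4, 7}  B4 = {2, 3, 4, 7}  B5 = {2, 4, 6, 7}
Tree: B1–B2, B2–B3, B3–B4, B4–B5
Every bag has size at most 4, so the width is 4 − 1 = 3 and tw(G) ≤ 3. For the lower bound: the 4 vertex sets {2,5}, {0,7}, {4}, {1} are disjoint, each induces a connected subgraph, and every pair is joined by at least one edge of G. Contracting each set to a single vertex therefore yields K_{4} as a minor, and since treewidth is minor-monotone, tw(G) ≥ tw(K_{4}) = 3. Combining the bounds, tw(G) = 3.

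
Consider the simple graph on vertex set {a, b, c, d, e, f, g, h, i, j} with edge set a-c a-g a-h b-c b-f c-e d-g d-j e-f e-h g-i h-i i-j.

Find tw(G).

A width-2 tree decomposition is:
Bags: B1 = {b, e, f}  B2 = {b, c, e}  B3 = {c, e, h}  B4 = {a, c, h}  B5 = {a, h, i}  B6 = {a, g, i}  B7 = {g, i, j}  B8 = {d, g, j}
Tree: B1–B2, B2–B3, B3–B4, B4–B5, B5–B6, B6–B7, B7–B8
The largest bag has 3 vertices, giving width 2; this decomposition certifies tw(G) ≤ 2. For the lower bound, G contains the cycle f–b–c–e–f, so G is not a forest; only forests have treewidth ≤ 1, hence tw(G) ≥ 2. Combining the bounds, tw(G) = 2.

2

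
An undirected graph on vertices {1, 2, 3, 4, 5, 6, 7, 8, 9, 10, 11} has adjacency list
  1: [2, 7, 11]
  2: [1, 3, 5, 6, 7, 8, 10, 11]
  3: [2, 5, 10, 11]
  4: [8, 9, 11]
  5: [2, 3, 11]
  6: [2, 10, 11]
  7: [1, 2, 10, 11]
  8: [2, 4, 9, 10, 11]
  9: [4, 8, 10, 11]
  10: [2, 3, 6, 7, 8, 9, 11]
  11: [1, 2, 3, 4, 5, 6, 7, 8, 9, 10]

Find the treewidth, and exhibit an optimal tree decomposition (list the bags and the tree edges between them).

Treewidth 3.
Bags: B1 = {2, 8, 10, 11}  B2 = {2, 6, 10, 11}  B3 = {2, 3, 10, 11}  B4 = {8, 9, 10, 11}  B5 = {2, 7, 10, 11}  B6 = {2, 3, 5, 11}  B7 = {1, 2, 7, 11}  B8 = {4, 8, 9, 11}
Tree: B1–B2, B1–B3, B1–B4, B1–B5, B3–B6, B5–B7, B4–B8

Every bag has size at most 4, so the width is 4 − 1 = 3 and tw(G) ≤ 3. On the other hand G contains the 4-clique {8, 9, 10, 11}. A clique must lie in a single bag of any decomposition, so no decomposition can have width below 3. Hence tw(G) = 3 exactly.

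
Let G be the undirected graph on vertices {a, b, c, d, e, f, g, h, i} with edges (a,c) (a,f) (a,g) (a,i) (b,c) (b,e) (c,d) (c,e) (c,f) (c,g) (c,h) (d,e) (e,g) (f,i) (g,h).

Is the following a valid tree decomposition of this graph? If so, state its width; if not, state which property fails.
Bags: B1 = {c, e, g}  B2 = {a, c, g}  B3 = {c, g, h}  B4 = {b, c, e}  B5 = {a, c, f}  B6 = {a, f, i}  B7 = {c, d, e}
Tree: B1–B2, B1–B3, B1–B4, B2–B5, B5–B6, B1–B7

Every vertex of G appears in some bag (union = {a, b, c, d, e, f, g, h, i}); every edge is covered by a bag; and for each vertex v the set of bags containing v is connected in the bag tree. The decomposition is therefore valid. The largest bag has 3 vertices, so the width is 2.

Yes; width 2.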